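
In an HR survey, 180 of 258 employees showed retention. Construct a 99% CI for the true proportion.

p̂ = 0.698. CI = p̂ ± z*√(p̂(1-p̂)/n) = (0.624, 0.771)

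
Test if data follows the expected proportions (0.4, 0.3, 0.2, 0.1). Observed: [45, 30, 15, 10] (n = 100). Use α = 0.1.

Expected: [40.0, 30.0, 20.0, 10.0]. χ² = 1.875. df = 3, critical = 6.251. Fail to reject H₀.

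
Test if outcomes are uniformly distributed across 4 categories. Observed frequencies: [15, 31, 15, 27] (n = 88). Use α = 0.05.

Expected = 22 each. χ² = Σ(O-E)²/E = 9.273. df = 3, critical value = 7.815. Reject H₀.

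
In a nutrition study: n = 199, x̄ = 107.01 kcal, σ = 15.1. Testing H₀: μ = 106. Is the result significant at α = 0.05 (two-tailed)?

z = (107.01 - 106)/(15.1/√199) = 0.944. Since |z| ≤ 1.96, not significant at α = 0.05.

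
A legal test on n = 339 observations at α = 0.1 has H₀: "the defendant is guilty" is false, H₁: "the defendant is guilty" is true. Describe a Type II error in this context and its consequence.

Type II error: failing to reject H₀ when it is false — concluding that the defendant is guilty is not supported when in fact it is. Consequence: acquitting a guilty person.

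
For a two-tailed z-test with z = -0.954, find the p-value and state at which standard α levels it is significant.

p = 2·P(Z > |-0.954|) = 2·(1 - Φ(0.954)) ≈ 0.3401. Not significant at any standard level.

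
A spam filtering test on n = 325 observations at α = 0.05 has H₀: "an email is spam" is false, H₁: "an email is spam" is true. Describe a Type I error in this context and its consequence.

Type I error: rejecting H₀ when it is true — concluding that an email is spam when in fact it is not. Consequence: a legitimate email is sent to the spam folder and the user misses it.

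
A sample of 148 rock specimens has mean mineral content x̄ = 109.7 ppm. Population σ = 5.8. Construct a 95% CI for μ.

CI = x̄ ± z*(σ/√n) = 109.7 ± 1.96(5.8/√148) = 109.7 ± 0.93 = (108.77, 110.63)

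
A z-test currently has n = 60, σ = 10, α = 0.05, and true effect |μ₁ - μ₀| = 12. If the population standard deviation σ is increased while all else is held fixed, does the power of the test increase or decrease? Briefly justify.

Power decreases: a larger σ inflates the standard error σ/√n, pulling the sampling distribution under H₁ back toward the critical value.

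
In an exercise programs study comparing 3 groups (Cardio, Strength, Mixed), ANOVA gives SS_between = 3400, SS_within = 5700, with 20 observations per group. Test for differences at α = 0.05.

df_between = 2, df_within = 57. F = MS_between/MS_within = 1700.0/100.0 = 17.0. F_crit ≈ 3.159. Reject H₀. At least one mean differs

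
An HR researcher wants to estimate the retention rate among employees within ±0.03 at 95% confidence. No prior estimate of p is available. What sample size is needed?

Conservative approach: use p = 0.5 (maximizes p(1-p) = 0.25). n = z²(0.25)/E² = 1.96²×0.25/0.03² = 1067.1 → n = 1068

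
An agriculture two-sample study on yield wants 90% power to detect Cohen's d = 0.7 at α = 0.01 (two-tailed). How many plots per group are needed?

z_{α/2} = 2.576, z_β = Φ⁻¹(0.9) = 1.282. For medium effect (d = 0.7): n per group = 2(z_{α/2} + z_β)²/d² = 2(2.576 + 1.282)²/0.7² = 60.8 → 61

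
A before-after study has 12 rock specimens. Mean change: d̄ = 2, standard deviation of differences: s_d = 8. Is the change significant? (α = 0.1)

t = d̄/(s_d/√n) = 2/(8/√12) = 0.866. df = 11, critical t = ±1.796. Fail to reject H₀.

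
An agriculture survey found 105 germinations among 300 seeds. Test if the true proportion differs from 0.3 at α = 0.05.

p̂ = 0.35, p₀ = 0.3. z = (p̂ - p₀)/√(p₀(1-p₀)/n) = 1.89. Critical: ±1.96. Fail to reject H₀.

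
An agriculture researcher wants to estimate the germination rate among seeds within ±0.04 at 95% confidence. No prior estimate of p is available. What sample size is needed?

Conservative approach: use p = 0.5 (maximizes p(1-p) = 0.25). n = z²(0.25)/E² = 1.96²×0.25/0.04² = 600.2 → n = 601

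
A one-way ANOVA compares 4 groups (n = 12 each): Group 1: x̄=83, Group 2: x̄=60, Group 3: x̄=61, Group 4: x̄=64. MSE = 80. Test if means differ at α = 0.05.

Grand mean = 67.0. SS_between = 4200.0, MS_between = 1400.0. F = 17.5, F_crit ≈ 2.816. Reject H₀.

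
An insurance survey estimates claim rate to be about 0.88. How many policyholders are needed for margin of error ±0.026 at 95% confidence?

n = z²p(1-p)/E² = 1.96²×0.88×0.12/0.026² = 600.1 → n = 601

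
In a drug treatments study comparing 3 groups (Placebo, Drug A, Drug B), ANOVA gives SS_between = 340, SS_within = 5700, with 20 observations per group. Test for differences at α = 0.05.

df_between = 2, df_within = 57. F = MS_between/MS_within = 170.0/100.0 = 1.7. F_crit ≈ 3.159. Fail to reject H₀.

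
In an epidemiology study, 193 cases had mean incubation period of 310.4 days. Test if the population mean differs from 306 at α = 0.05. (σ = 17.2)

z = (x̄ - μ₀)/(σ/√n) = (310.4 - 306)/(17.2/√193) = 3.554. Critical value: ±1.96. Since |3.554| > 1.96, Reject H₀.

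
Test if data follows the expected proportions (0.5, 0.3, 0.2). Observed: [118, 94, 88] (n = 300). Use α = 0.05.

Expected: [150.0, 90.0, 60.0]. χ² = 20.071. df = 2, critical = 5.991. Reject H₀.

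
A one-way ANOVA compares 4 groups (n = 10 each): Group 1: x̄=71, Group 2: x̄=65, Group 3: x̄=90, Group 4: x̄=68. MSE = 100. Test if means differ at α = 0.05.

Grand mean = 73.5. SS_between = 3810.0, MS_between = 1270.0. F = 12.7, F_crit ≈ 2.866. Reject H₀.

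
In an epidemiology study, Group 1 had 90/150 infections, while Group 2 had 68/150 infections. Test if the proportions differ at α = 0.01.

p̂₁ = 0.6, p̂₂ = 0.453, pooled p̂ = 0.527. z = 2.544. Critical: ±2.576. Fail to reject H₀.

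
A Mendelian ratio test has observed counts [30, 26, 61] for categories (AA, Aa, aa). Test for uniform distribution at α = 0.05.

Expected = 39 each. χ² = Σ(O-E)²/E = 18.821. df = 2, critical value = 5.991. Reject H₀.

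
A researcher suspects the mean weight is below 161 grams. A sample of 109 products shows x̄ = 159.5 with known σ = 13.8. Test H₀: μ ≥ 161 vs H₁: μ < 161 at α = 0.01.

z = -1.135. Critical value: -2.33. Fail to reject H₀.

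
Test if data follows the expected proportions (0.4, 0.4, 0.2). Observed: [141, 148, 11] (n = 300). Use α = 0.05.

Expected: [120.0, 120.0, 60.0]. χ² = 50.225. df = 2, critical = 5.991. Reject H₀.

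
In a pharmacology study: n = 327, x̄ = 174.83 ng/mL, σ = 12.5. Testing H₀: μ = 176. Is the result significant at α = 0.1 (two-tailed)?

z = (174.83 - 176)/(12.5/√327) = -1.693. Since |z| > 1.645, significant at α = 0.1.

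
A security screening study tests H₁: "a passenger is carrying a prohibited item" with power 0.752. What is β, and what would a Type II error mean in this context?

β = 1 - power = 1 - 0.752 = 0.248. A Type II error is failing to reject H₀ when H₀ is false (false negative) — here, failing to conclude that a passenger is carrying a prohibited item when in fact it is true. Consequence: letting a prohibited item through — security breach.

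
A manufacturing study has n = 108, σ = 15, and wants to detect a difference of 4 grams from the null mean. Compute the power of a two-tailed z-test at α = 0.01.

SE = σ/√n = 15/√108 = 1.443. Non-centrality λ = d/SE = 4/1.443 = 2.771. Power ≈ Φ(λ - z_{α/2}) = Φ(2.771 - 2.576) = Φ(0.195) = 0.577.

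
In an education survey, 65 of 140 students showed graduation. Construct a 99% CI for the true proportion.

p̂ = 0.464. CI = p̂ ± z*√(p̂(1-p̂)/n) = (0.356, 0.573)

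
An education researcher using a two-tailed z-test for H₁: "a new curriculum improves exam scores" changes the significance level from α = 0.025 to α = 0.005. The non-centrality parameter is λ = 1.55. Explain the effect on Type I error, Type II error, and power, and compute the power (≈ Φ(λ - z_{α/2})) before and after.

Decreasing α from 0.025 to 0.005:
• Type I error rate decreases (α is the Type I rate by definition).
• Critical value moves from z_{α/2} = 2.241 to 2.807, so power = Φ(λ - z_{α/2}) goes from Φ(1.55 - 2.241) = 0.245 to Φ(1.55 - 2.807) = 0.104.
• Type II error rate β = 1 - power therefore increases (0.755 → 0.896).
Appropriate when false positives are costly — here, adopting a curriculum that gives no real benefit — disruption for nothing.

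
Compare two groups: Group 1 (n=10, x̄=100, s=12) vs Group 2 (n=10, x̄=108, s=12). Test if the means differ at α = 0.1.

Pooled sp = 12.0. t = -1.491, df = 18. Critical t = ±1.734. Fail to reject H₀.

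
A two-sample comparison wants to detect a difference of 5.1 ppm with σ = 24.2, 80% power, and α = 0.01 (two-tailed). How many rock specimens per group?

n per group = 2(z_α/2 + z_β)²σ²/d² = 2×(2.576 + 0.84)²×24.2²/5.1² = 525.5 → n = 526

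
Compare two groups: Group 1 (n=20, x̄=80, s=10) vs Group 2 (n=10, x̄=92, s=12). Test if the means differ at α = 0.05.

Pooled sp = 10.68. t = -2.9, df = 28. Critical t = ±2.048. Reject H₀.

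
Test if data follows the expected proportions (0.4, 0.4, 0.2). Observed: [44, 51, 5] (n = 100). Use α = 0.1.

Expected: [40.0, 40.0, 20.0]. χ² = 14.675. df = 2, critical = 4.605. Reject H₀.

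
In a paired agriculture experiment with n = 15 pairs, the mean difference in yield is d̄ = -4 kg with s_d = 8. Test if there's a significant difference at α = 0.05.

t = d̄/(s_d/√n) = -4/(8/√15) = -1.936. df = 14, critical t = ±2.145. Fail to reject H₀.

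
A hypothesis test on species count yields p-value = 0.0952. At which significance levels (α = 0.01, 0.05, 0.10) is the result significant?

p = 0.0952. Significant at: α = 0.1.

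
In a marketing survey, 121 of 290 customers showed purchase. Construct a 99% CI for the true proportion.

p̂ = 0.417. CI = p̂ ± z*√(p̂(1-p̂)/n) = (0.343, 0.492)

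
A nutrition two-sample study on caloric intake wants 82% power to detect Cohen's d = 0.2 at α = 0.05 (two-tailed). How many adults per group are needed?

z_{α/2} = 1.96, z_β = Φ⁻¹(0.82) = 0.915. For small effect (d = 0.2): n per group = 2(z_{α/2} + z_β)²/d² = 2(1.96 + 0.915)²/0.2² = 413.3 → 414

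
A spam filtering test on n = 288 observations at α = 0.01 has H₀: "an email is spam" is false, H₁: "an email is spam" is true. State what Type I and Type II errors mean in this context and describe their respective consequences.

Type I (false positive): concluding that an email is spam when it is not — a legitimate email is sent to the spam folder and the user misses it. Type II (false negative): failing to conclude that an email is spam when it is — a spam email lands in the inbox. Which is costlier depends on domain priorities and is a judgement call rather than a statistical fact.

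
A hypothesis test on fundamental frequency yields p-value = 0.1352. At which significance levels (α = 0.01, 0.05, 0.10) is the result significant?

p = 0.1352. Not significant at any of the given levels.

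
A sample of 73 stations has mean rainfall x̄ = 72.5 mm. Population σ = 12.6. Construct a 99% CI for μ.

CI = x̄ ± z*(σ/√n) = 72.5 ± 2.576(12.6/√73) = 72.5 ± 3.8 = (68.7, 76.3)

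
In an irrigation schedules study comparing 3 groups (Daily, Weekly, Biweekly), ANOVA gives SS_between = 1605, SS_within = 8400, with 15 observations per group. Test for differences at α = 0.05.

df_between = 2, df_within = 42. F = MS_between/MS_within = 802.5/200.0 = 4.013. F_crit ≈ 3.22. Reject H₀. At least one mean differs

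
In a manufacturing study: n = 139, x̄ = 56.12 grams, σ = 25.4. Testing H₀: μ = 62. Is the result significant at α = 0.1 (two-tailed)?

z = (56.12 - 62)/(25.4/√139) = -2.729. Since |z| > 1.645, significant at α = 0.1.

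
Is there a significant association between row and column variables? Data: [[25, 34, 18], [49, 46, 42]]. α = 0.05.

χ² = 2.563. df = 2, critical = 5.991. Fail to reject H₀. No evidence of dependence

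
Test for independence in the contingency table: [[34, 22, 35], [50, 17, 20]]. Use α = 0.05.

χ² = 7.694. df = 2, critical = 5.991. Reject H₀. Variables are dependent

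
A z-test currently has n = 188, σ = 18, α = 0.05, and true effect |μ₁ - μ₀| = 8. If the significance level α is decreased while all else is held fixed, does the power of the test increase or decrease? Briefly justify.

Power decreases: a smaller α raises the critical value, so less of the H₁ sampling distribution falls in the rejection region.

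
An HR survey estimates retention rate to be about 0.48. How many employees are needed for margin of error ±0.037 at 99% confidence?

n = z²p(1-p)/E² = 2.576²×0.48×0.52/0.037² = 1209.9 → n = 1210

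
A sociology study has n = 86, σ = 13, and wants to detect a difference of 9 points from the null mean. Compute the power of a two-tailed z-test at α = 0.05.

SE = σ/√n = 13/√86 = 1.402. Non-centrality λ = d/SE = 9/1.402 = 6.42. Power ≈ Φ(λ - z_{α/2}) = Φ(6.42 - 1.96) = Φ(4.46) = 1.0.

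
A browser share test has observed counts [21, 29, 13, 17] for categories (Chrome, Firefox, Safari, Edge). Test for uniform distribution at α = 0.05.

Expected = 20 each. χ² = Σ(O-E)²/E = 7.0. df = 3, critical value = 7.815. Fail to reject H₀.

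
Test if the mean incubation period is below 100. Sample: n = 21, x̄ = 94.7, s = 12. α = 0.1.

t = (94.7 - 100)/(12/√21) = -2.024, df = 20. Critical t = -1.325. Reject H₀.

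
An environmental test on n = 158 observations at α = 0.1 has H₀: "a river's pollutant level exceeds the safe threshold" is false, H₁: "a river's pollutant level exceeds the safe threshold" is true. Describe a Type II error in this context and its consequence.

Type II error: failing to reject H₀ when it is false — concluding that a river's pollutant level exceeds the safe threshold is not supported when in fact it is. Consequence: allowing unsafe pollution to continue.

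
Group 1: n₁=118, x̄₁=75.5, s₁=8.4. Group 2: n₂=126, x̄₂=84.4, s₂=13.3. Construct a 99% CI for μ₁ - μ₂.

Difference = -8.9. SE = √(8.4²/118 + 13.3²/126) = 1.415. CI = (-12.54, -5.26)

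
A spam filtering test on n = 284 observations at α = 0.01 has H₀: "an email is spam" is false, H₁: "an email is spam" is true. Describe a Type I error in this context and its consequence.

Type I error: rejecting H₀ when it is true — concluding that an email is spam when in fact it is not. Consequence: a legitimate email is sent to the spam folder and the user misses it.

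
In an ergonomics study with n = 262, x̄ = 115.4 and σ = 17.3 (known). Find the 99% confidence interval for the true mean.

CI = x̄ ± z*(σ/√n) = 115.4 ± 2.576(17.3/√262) = 115.4 ± 2.75 = (112.65, 118.15)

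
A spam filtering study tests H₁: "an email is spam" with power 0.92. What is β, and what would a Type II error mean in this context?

β = 1 - power = 1 - 0.92 = 0.08. A Type II error is failing to reject H₀ when H₀ is false (false negative) — here, failing to conclude that an email is spam when in fact it is true. Consequence: a spam email lands in the inbox.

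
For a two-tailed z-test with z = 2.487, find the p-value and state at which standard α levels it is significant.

p = 2·P(Z > |2.487|) = 2·(1 - Φ(2.487)) ≈ 0.0129. Significant at α = 0.1; Significant at α = 0.05.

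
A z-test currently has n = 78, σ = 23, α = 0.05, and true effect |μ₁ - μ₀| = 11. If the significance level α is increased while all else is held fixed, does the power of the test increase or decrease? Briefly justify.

Power increases: a larger α lowers the critical value, so more of the H₁ sampling distribution falls in the rejection region.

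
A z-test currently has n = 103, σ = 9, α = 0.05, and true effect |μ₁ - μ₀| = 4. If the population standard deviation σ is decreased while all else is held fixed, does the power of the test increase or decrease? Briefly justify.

Power increases: a smaller σ shrinks the standard error σ/√n, moving the sampling distribution under H₁ further from the critical value.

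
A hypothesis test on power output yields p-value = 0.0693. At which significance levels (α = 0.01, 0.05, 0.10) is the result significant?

p = 0.0693. Significant at: α = 0.1.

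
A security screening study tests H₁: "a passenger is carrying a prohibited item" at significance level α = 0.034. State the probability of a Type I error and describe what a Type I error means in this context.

P(Type I error) = α = 0.034. A Type I error is rejecting H₀ when H₀ is actually true (false positive) — here, concluding that a passenger is carrying a prohibited item when in fact this is not the case. Consequence: detaining an innocent passenger — delay and inconvenience.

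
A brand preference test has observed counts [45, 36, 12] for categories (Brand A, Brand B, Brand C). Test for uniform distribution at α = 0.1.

Expected = 31 each. χ² = Σ(O-E)²/E = 18.774. df = 2, critical value = 4.605. Reject H₀.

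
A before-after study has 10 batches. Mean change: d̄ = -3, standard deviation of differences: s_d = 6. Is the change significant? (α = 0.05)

t = d̄/(s_d/√n) = -3/(6/√10) = -1.581. df = 9, critical t = ±2.262. Fail to reject H₀.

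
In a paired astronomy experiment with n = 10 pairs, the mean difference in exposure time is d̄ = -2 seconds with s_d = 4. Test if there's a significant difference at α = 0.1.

t = d̄/(s_d/√n) = -2/(4/√10) = -1.581. df = 9, critical t = ±1.833. Fail to reject H₀.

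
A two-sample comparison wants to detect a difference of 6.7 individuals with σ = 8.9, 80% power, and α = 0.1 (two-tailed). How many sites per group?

n per group = 2(z_α/2 + z_β)²σ²/d² = 2×(1.645 + 0.84)²×8.9²/6.7² = 21.8 → n = 22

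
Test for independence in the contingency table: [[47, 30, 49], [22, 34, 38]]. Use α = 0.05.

χ² = 6.175. df = 2, critical = 5.991. Reject H₀. Variables are dependent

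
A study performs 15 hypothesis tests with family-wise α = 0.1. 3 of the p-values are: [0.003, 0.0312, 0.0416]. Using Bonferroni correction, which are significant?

Bonferroni α = 0.1/15 = 0.00667. Significant p-values: [0.003]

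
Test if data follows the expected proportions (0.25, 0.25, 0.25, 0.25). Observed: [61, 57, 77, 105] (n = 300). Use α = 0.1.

Expected: [75.0, 75.0, 75.0, 75.0]. χ² = 18.987. df = 3, critical = 6.251. Reject H₀.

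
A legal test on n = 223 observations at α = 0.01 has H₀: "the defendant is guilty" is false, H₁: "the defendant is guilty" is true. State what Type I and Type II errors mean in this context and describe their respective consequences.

Type I (false positive): concluding that the defendant is guilty when it is not — convicting an innocent person. Type II (false negative): failing to conclude that the defendant is guilty when it is — acquitting a guilty person. Which is costlier depends on domain priorities and is a judgement call rather than a statistical fact.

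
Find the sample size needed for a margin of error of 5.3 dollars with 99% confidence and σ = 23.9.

n = (z*σ/E)² = (2.576×23.9/5.3)² = 134.9 → n = 135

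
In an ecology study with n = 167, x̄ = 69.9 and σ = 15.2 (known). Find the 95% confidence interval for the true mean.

CI = x̄ ± z*(σ/√n) = 69.9 ± 1.96(15.2/√167) = 69.9 ± 2.31 = (67.59, 72.21)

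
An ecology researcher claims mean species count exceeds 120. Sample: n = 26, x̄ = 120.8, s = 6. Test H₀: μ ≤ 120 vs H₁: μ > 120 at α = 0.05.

t = (120.8 - 120)/(6/√26) = 0.68, df = 25. Critical t = 1.708. Fail to reject H₀.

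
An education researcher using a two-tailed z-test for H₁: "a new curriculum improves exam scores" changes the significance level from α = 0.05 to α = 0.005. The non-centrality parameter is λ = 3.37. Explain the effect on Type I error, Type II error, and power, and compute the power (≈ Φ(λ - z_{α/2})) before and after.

Decreasing α from 0.05 to 0.005:
• Type I error rate decreases (α is the Type I rate by definition).
• Critical value moves from z_{α/2} = 1.96 to 2.807, so power = Φ(λ - z_{α/2}) goes from Φ(3.37 - 1.96) = 0.921 to Φ(3.37 - 2.807) = 0.713.
• Type II error rate β = 1 - power therefore increases (0.079 → 0.287).
Appropriate when false positives are costly — here, adopting a curriculum that gives no real benefit — disruption for nothing.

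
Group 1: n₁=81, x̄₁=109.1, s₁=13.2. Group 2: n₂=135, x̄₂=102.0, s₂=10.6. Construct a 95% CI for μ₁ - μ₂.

Difference = 7.1. SE = √(13.2²/81 + 10.6²/135) = 1.727. CI = (3.71, 10.49)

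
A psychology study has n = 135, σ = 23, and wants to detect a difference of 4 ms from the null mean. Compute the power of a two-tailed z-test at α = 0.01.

SE = σ/√n = 23/√135 = 1.98. Non-centrality λ = d/SE = 4/1.98 = 2.021. Power ≈ Φ(λ - z_{α/2}) = Φ(2.021 - 2.576) = Φ(-0.555) = 0.289.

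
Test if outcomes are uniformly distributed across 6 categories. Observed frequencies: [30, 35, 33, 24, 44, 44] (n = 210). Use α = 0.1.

Expected = 35 each. χ² = Σ(O-E)²/E = 8.914. df = 5, critical value = 9.236. Fail to reject H₀.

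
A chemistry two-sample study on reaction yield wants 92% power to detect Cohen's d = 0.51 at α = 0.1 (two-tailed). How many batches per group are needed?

z_{α/2} = 1.645, z_β = Φ⁻¹(0.92) = 1.405. For medium effect (d = 0.51): n per group = 2(z_{α/2} + z_β)²/d² = 2(1.645 + 1.405)²/0.51² = 71.5 → 72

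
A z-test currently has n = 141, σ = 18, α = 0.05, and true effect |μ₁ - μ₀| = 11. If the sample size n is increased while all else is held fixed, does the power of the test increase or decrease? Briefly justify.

Power increases: a larger n shrinks the standard error σ/√n, moving the sampling distribution under H₁ further from the critical value.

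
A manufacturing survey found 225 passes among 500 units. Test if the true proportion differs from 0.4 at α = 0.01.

p̂ = 0.45, p₀ = 0.4. z = (p̂ - p₀)/√(p₀(1-p₀)/n) = 2.282. Critical: ±2.576. Fail to reject H₀.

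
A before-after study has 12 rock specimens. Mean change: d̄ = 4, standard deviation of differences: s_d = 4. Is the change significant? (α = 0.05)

t = d̄/(s_d/√n) = 4/(4/√12) = 3.464. df = 11, critical t = ±2.201. Reject H₀.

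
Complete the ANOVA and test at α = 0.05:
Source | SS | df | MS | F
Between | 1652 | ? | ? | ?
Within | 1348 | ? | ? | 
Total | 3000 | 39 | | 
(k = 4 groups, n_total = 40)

df_between = 3, df_within = 36. MS_between = 550.67, MS_within = 37.44. F = 14.706, F_crit ≈ 2.866. Reject H₀.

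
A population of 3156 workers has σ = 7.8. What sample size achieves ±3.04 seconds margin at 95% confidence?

Without FPC: n₀ = (1.96×7.8/3.04)² = 25.29. With FPC: n = n₀N/(n₀+N-1) = 25.1 → n = 26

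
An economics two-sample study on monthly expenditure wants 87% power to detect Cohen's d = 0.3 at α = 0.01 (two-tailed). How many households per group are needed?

z_{α/2} = 2.576, z_β = Φ⁻¹(0.87) = 1.126. For small effect (d = 0.3): n per group = 2(z_{α/2} + z_β)²/d² = 2(2.576 + 1.126)²/0.3² = 304.6 → 305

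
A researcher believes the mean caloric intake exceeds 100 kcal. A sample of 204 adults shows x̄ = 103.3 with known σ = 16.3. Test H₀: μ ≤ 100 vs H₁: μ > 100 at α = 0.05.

z = 2.892. Critical value: 1.645. Reject H₀.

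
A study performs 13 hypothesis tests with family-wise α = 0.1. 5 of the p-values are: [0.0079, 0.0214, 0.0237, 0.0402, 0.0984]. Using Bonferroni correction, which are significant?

Bonferroni α = 0.1/13 = 0.00769. None of the given p-values are significant.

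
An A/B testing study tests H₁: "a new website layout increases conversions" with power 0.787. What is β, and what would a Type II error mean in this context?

β = 1 - power = 1 - 0.787 = 0.213. A Type II error is failing to reject H₀ when H₀ is false (false negative) — here, failing to conclude that a new website layout increases conversions when in fact it is true. Consequence: discarding a layout that would have improved conversions — lost revenue.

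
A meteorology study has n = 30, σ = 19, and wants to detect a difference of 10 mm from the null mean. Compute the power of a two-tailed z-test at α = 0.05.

SE = σ/√n = 19/√30 = 3.469. Non-centrality λ = d/SE = 10/3.469 = 2.883. Power ≈ Φ(λ - z_{α/2}) = Φ(2.883 - 1.96) = Φ(0.923) = 0.822.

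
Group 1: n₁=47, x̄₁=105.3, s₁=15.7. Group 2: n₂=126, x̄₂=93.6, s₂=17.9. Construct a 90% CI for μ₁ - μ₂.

Difference = 11.7. SE = √(15.7²/47 + 17.9²/126) = 2.791. CI = (7.11, 16.29)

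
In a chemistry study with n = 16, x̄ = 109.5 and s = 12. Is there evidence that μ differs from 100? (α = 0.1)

t = (x̄ - μ₀)/(s/√n) = (109.5 - 100)/(12/√16) = 3.167. df = 15, critical t = ±1.753. Reject H₀.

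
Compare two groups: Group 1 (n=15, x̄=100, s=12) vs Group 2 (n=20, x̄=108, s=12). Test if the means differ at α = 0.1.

Pooled sp = 12.0. t = -1.952, df = 33. Critical t = ±1.692. Reject H₀.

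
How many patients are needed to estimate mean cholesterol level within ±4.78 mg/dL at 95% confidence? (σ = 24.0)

n = (z*σ/E)² = (1.96×24.0/4.78)² = 96.8 → n = 97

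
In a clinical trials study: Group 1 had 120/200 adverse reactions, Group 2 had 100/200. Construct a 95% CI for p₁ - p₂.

p̂₁ = 0.6, p̂₂ = 0.5. Difference = 0.1. CI = (0.003, 0.197)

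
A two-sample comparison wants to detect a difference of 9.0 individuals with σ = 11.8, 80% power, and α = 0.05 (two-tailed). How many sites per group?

n per group = 2(z_α/2 + z_β)²σ²/d² = 2×(1.96 + 0.84)²×11.8²/9.0² = 27.0 → n = 27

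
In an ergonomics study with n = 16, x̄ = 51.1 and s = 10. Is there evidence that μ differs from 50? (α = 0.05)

t = (x̄ - μ₀)/(s/√n) = (51.1 - 50)/(10/√16) = 0.44. df = 15, critical t = ±2.131. Fail to reject H₀.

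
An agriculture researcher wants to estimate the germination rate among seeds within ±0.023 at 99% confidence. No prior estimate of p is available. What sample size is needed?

Conservative approach: use p = 0.5 (maximizes p(1-p) = 0.25). n = z²(0.25)/E² = 2.576²×0.25/0.023² = 3136.0 → n = 3136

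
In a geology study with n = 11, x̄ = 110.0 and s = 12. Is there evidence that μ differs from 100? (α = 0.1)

t = (x̄ - μ₀)/(s/√n) = (110.0 - 100)/(12/√11) = 2.764. df = 10, critical t = ±1.812. Reject H₀.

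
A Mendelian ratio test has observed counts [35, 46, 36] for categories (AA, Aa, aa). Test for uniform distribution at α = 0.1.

Expected = 39 each. χ² = Σ(O-E)²/E = 1.897. df = 2, critical value = 4.605. Fail to reject H₀.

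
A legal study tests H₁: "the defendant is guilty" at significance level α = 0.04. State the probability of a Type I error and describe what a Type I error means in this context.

P(Type I error) = α = 0.04. A Type I error is rejecting H₀ when H₀ is actually true (false positive) — here, concluding that the defendant is guilty when in fact this is not the case. Consequence: convicting an innocent person.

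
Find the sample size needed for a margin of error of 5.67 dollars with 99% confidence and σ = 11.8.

n = (z*σ/E)² = (2.576×11.8/5.67)² = 28.7 → n = 29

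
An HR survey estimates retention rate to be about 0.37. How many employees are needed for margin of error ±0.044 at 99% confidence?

n = z²p(1-p)/E² = 2.576²×0.37×0.63/0.044² = 799.0 → n = 799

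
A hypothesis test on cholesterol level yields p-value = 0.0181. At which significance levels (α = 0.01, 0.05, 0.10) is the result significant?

p = 0.0181. Significant at: α = 0.05, 0.1.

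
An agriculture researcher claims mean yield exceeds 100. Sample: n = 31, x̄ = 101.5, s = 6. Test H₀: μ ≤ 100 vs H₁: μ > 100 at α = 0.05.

t = (101.5 - 100)/(6/√31) = 1.392, df = 30. Critical t = 1.697. Fail to reject H₀.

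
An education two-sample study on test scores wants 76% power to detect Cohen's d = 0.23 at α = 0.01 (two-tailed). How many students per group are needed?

z_{α/2} = 2.576, z_β = Φ⁻¹(0.76) = 0.706. For small effect (d = 0.23): n per group = 2(z_{α/2} + z_β)²/d² = 2(2.576 + 0.706)²/0.23² = 407.2 → 408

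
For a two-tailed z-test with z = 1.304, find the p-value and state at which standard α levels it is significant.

p = 2·P(Z > |1.304|) = 2·(1 - Φ(1.304)) ≈ 0.1922. Not significant at any standard level.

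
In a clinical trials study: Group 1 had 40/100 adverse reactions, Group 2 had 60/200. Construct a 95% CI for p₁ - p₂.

p̂₁ = 0.4, p̂₂ = 0.3. Difference = 0.1. CI = (-0.015, 0.215)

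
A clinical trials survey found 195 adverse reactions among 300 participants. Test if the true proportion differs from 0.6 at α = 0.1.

p̂ = 0.65, p₀ = 0.6. z = (p̂ - p₀)/√(p₀(1-p₀)/n) = 1.768. Critical: ±1.645. Reject H₀.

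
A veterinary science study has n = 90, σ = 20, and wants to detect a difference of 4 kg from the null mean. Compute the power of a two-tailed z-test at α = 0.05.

SE = σ/√n = 20/√90 = 2.108. Non-centrality λ = d/SE = 4/2.108 = 1.897. Power ≈ Φ(λ - z_{α/2}) = Φ(1.897 - 1.96) = Φ(-0.063) = 0.475.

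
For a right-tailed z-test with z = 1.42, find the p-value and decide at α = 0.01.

p = P(Z > 1.42) = 1 - Φ(1.42) ≈ 0.0778. Since p ≥ 0.01, fail to reject H₀ (not significant) at α = 0.01.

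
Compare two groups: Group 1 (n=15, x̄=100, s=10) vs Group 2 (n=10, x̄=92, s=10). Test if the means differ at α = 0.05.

Pooled sp = 10.0. t = 1.96, df = 23. Critical t = ±2.069. Fail to reject H₀.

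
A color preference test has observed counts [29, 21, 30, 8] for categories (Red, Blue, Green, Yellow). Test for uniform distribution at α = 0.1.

Expected = 22 each. χ² = Σ(O-E)²/E = 14.091. df = 3, critical value = 6.251. Reject H₀.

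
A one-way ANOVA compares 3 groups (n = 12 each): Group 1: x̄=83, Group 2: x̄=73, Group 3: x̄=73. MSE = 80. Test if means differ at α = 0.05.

Grand mean = 76.33. SS_between = 800.0, MS_between = 400.0. F = 5.0, F_crit ≈ 3.285. Reject H₀.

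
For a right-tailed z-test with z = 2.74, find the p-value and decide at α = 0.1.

p = P(Z > 2.74) = 1 - Φ(2.74) ≈ 0.0031. Since p < 0.1, reject H₀ (significant) at α = 0.1.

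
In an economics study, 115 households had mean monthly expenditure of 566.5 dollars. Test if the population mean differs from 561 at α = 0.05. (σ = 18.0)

z = (x̄ - μ₀)/(σ/√n) = (566.5 - 561)/(18.0/√115) = 3.277. Critical value: ±1.96. Since |3.277| > 1.96, Reject H₀.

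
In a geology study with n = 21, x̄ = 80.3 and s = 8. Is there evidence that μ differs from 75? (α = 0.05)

t = (x̄ - μ₀)/(s/√n) = (80.3 - 75)/(8/√21) = 3.036. df = 20, critical t = ±2.086. Reject H₀.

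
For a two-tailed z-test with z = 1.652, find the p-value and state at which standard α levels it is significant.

p = 2·P(Z > |1.652|) = 2·(1 - Φ(1.652)) ≈ 0.0985. Significant at α = 0.1.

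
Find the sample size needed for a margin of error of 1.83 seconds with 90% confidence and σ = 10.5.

n = (z*σ/E)² = (1.645×10.5/1.83)² = 89.1 → n = 90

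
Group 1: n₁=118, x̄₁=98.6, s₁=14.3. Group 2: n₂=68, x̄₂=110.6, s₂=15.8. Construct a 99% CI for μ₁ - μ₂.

Difference = -12.0. SE = √(14.3²/118 + 15.8²/68) = 2.325. CI = (-17.99, -6.01)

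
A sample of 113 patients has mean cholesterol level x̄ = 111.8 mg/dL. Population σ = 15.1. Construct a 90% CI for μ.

CI = x̄ ± z*(σ/√n) = 111.8 ± 1.645(15.1/√113) = 111.8 ± 2.34 = (109.46, 114.14)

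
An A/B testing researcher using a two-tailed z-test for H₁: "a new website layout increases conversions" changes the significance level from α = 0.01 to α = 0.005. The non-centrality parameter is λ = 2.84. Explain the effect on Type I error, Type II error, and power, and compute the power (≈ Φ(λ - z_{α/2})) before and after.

Decreasing α from 0.01 to 0.005:
• Type I error rate decreases (α is the Type I rate by definition).
• Critical value moves from z_{α/2} = 2.576 to 2.807, so power = Φ(λ - z_{α/2}) goes from Φ(2.84 - 2.576) = 0.604 to Φ(2.84 - 2.807) = 0.513.
• Type II error rate β = 1 - power therefore increases (0.396 → 0.487).
Appropriate when false positives are costly — here, rolling out a layout that doesn't actually help — wasted engineering effort.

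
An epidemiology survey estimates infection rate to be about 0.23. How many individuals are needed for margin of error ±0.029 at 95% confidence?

n = z²p(1-p)/E² = 1.96²×0.23×0.77/0.029² = 809.0 → n = 809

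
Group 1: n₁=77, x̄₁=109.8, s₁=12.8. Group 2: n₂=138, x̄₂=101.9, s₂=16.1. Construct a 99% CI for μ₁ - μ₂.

Difference = 7.9. SE = √(12.8²/77 + 16.1²/138) = 2.002. CI = (2.74, 13.06)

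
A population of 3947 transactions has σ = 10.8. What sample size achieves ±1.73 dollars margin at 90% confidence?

Without FPC: n₀ = (1.645×10.8/1.73)² = 105.46. With FPC: n = n₀N/(n₀+N-1) = 102.7 → n = 103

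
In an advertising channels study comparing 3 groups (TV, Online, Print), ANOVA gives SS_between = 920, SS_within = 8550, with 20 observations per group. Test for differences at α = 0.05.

df_between = 2, df_within = 57. F = MS_between/MS_within = 460.0/150.0 = 3.067. F_crit ≈ 3.159. Fail to reject H₀.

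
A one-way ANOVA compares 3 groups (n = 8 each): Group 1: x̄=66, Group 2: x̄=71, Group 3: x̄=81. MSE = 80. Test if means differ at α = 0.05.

Grand mean = 72.67. SS_between = 933.33, MS_between = 466.67. F = 5.833, F_crit ≈ 3.467. Reject H₀.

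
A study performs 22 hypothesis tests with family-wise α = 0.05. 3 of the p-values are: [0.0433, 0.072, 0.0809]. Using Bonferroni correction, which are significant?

Bonferroni α = 0.05/22 = 0.00227. None of the given p-values are significant.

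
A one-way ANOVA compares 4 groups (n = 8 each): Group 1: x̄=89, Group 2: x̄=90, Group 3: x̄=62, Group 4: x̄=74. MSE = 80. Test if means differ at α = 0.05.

Grand mean = 78.75. SS_between = 4278.0, MS_between = 1426.0. F = 17.825, F_crit ≈ 2.947. Reject H₀.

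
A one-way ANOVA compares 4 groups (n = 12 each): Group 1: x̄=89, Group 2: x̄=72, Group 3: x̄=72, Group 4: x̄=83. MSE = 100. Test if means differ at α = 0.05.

Grand mean = 79.0. SS_between = 2568.0, MS_between = 856.0. F = 8.56, F_crit ≈ 2.816. Reject H₀.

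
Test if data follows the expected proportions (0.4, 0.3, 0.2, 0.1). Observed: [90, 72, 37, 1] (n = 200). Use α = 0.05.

Expected: [80.0, 60.0, 40.0, 20.0]. χ² = 21.925. df = 3, critical = 7.815. Reject H₀.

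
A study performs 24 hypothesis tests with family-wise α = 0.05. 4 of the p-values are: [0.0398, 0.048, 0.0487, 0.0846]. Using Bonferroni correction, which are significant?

Bonferroni α = 0.05/24 = 0.00208. None of the given p-values are significant.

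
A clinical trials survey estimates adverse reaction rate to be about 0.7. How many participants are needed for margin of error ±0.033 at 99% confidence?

n = z²p(1-p)/E² = 2.576²×0.7×0.3/0.033² = 1279.6 → n = 1280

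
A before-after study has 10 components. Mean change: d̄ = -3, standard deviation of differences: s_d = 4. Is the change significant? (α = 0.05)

t = d̄/(s_d/√n) = -3/(4/√10) = -2.372. df = 9, critical t = ±2.262. Reject H₀.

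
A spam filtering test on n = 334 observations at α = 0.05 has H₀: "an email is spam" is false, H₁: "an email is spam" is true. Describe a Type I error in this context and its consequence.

Type I error: rejecting H₀ when it is true — concluding that an email is spam when in fact it is not. Consequence: a legitimate email is sent to the spam folder and the user misses it.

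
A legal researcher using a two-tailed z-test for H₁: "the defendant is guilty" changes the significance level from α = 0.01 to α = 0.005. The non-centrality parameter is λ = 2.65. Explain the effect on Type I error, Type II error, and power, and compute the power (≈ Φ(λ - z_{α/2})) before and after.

Decreasing α from 0.01 to 0.005:
• Type I error rate decreases (α is the Type I rate by definition).
• Critical value moves from z_{α/2} = 2.576 to 2.807, so power = Φ(λ - z_{α/2}) goes from Φ(2.65 - 2.576) = 0.529 to Φ(2.65 - 2.807) = 0.438.
• Type II error rate β = 1 - power therefore increases (0.471 → 0.562).
Appropriate when false positives are costly — here, convicting an innocent person.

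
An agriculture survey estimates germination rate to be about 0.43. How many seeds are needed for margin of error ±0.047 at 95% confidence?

n = z²p(1-p)/E² = 1.96²×0.43×0.57/0.047² = 426.2 → n = 427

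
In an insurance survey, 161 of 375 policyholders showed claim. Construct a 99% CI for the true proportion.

p̂ = 0.429. CI = p̂ ± z*√(p̂(1-p̂)/n) = (0.363, 0.495)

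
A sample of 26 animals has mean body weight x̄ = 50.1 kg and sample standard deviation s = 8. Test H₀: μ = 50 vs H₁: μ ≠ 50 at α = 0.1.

t = (x̄ - μ₀)/(s/√n) = (50.1 - 50)/(8/√26) = 0.064. df = 25, critical t = ±1.708. Fail to reject H₀.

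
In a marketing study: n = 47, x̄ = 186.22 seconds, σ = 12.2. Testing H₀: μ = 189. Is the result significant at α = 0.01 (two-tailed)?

z = (186.22 - 189)/(12.2/√47) = -1.562. Since |z| ≤ 2.576, not significant at α = 0.01.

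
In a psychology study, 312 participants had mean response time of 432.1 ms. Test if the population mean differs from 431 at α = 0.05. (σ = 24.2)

z = (x̄ - μ₀)/(σ/√n) = (432.1 - 431)/(24.2/√312) = 0.803. Critical value: ±1.96. Since |0.803| ≤ 1.96, Fail to reject H₀.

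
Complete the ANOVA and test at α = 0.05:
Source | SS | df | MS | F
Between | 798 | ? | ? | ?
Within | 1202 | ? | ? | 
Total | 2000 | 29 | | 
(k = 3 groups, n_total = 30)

df_between = 2, df_within = 27. MS_between = 399.0, MS_within = 44.52. F = 8.963, F_crit ≈ 3.354. Reject H₀.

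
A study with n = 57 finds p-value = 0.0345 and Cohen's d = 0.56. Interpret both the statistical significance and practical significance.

Statistically significant (p = 0.0345 < 0.05). Cohen's d = 0.56 indicates a medium effect size. Both statistical and practical significance should be considered.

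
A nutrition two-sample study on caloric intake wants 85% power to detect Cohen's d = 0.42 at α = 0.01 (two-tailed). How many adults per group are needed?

z_{α/2} = 2.576, z_β = Φ⁻¹(0.85) = 1.036. For small effect (d = 0.42): n per group = 2(z_{α/2} + z_β)²/d² = 2(2.576 + 1.036)²/0.42² = 147.9 → 148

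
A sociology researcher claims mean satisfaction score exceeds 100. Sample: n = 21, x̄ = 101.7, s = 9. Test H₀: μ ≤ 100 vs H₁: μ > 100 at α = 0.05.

t = (101.7 - 100)/(9/√21) = 0.866, df = 20. Critical t = 1.725. Fail to reject H₀.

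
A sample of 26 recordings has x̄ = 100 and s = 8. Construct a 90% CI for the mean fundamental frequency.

CI = x̄ ± t*(s/√n) = 100 ± 1.708(8/√26) = (97.32, 102.68)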